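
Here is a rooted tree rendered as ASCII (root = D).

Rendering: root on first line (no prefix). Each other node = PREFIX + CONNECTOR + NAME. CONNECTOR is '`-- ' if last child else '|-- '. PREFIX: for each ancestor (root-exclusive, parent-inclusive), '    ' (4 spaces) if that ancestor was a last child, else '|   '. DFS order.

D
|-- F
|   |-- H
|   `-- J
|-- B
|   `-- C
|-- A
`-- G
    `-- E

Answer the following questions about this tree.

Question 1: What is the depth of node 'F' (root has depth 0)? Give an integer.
Answer: 1

Derivation:
Path from root to F: D -> F
Depth = number of edges = 1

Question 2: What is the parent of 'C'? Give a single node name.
Answer: B

Derivation:
Scan adjacency: C appears as child of B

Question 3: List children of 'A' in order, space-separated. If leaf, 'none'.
Node A's children (from adjacency): (leaf)

Answer: none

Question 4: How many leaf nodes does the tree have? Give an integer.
Answer: 5

Derivation:
Leaves (nodes with no children): A, C, E, H, J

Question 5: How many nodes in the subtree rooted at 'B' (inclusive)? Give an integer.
Subtree rooted at B contains: B, C
Count = 2

Answer: 2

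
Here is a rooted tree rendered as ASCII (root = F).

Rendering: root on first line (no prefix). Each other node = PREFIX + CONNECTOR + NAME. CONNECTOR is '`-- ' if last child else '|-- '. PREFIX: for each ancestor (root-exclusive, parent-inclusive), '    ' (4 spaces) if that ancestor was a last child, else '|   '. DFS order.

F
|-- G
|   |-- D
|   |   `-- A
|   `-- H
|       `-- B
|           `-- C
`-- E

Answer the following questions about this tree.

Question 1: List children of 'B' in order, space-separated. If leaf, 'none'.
Node B's children (from adjacency): C

Answer: C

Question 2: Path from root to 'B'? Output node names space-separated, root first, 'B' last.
Walk down from root: F -> G -> H -> B

Answer: F G H B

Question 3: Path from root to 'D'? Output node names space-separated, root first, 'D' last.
Walk down from root: F -> G -> D

Answer: F G D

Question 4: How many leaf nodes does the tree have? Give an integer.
Leaves (nodes with no children): A, C, E

Answer: 3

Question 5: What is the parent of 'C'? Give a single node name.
Scan adjacency: C appears as child of B

Answer: B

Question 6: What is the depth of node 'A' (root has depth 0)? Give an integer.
Path from root to A: F -> G -> D -> A
Depth = number of edges = 3

Answer: 3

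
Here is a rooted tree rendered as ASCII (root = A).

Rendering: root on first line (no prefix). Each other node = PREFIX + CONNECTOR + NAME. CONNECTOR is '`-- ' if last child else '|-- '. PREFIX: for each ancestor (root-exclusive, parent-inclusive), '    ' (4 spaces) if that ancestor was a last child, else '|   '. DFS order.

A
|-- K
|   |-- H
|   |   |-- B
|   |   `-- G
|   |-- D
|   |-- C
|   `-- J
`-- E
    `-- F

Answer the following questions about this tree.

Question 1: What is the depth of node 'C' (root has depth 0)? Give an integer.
Path from root to C: A -> K -> C
Depth = number of edges = 2

Answer: 2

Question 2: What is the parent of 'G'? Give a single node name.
Scan adjacency: G appears as child of H

Answer: H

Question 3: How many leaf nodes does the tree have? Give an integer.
Leaves (nodes with no children): B, C, D, F, G, J

Answer: 6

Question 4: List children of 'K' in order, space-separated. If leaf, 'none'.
Answer: H D C J

Derivation:
Node K's children (from adjacency): H, D, C, J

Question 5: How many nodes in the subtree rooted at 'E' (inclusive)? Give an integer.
Subtree rooted at E contains: E, F
Count = 2

Answer: 2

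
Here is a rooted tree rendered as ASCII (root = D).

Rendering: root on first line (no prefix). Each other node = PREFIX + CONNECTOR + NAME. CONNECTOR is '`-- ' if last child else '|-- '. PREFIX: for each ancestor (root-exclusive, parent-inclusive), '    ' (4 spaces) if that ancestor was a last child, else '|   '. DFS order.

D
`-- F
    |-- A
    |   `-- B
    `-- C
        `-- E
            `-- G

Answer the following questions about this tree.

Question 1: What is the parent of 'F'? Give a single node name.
Answer: D

Derivation:
Scan adjacency: F appears as child of D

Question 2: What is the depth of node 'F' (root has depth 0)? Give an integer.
Path from root to F: D -> F
Depth = number of edges = 1

Answer: 1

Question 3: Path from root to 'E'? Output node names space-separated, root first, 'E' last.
Answer: D F C E

Derivation:
Walk down from root: D -> F -> C -> E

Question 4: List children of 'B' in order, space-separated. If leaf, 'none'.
Node B's children (from adjacency): (leaf)

Answer: none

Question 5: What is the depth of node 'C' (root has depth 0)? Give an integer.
Answer: 2

Derivation:
Path from root to C: D -> F -> C
Depth = number of edges = 2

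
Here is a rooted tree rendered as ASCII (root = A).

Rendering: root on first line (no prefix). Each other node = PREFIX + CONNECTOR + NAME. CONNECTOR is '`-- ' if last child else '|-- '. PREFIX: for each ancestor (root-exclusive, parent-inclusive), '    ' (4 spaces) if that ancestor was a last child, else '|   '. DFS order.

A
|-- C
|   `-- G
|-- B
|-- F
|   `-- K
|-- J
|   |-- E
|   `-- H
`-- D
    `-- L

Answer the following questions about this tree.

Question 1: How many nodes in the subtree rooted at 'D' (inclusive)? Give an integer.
Answer: 2

Derivation:
Subtree rooted at D contains: D, L
Count = 2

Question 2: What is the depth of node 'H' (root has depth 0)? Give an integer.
Path from root to H: A -> J -> H
Depth = number of edges = 2

Answer: 2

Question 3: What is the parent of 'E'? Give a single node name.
Answer: J

Derivation:
Scan adjacency: E appears as child of J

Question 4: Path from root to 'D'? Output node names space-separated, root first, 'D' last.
Answer: A D

Derivation:
Walk down from root: A -> D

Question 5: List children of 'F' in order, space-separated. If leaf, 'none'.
Node F's children (from adjacency): K

Answer: K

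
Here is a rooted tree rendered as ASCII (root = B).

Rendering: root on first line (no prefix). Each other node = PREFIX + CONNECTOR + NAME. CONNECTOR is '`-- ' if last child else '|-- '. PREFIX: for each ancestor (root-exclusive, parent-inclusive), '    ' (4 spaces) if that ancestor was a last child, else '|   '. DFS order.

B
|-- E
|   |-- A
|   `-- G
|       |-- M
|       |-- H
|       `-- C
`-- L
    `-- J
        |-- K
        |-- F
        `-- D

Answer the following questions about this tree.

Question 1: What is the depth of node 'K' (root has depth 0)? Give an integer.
Path from root to K: B -> L -> J -> K
Depth = number of edges = 3

Answer: 3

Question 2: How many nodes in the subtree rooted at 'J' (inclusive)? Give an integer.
Subtree rooted at J contains: D, F, J, K
Count = 4

Answer: 4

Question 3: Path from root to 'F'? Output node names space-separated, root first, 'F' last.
Walk down from root: B -> L -> J -> F

Answer: B L J F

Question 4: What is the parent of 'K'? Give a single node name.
Scan adjacency: K appears as child of J

Answer: J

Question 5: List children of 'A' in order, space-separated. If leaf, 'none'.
Answer: none

Derivation:
Node A's children (from adjacency): (leaf)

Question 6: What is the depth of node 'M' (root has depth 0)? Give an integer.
Answer: 3

Derivation:
Path from root to M: B -> E -> G -> M
Depth = number of edges = 3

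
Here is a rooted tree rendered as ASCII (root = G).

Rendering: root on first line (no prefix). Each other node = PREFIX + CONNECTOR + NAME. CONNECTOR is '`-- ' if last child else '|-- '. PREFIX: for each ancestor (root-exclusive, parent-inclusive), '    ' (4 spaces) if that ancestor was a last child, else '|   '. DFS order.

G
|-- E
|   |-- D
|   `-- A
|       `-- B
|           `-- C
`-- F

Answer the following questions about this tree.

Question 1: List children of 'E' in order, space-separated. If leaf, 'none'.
Node E's children (from adjacency): D, A

Answer: D A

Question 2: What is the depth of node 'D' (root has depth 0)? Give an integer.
Path from root to D: G -> E -> D
Depth = number of edges = 2

Answer: 2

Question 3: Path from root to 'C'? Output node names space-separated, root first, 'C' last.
Answer: G E A B C

Derivation:
Walk down from root: G -> E -> A -> B -> C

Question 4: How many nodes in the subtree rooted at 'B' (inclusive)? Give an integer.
Answer: 2

Derivation:
Subtree rooted at B contains: B, C
Count = 2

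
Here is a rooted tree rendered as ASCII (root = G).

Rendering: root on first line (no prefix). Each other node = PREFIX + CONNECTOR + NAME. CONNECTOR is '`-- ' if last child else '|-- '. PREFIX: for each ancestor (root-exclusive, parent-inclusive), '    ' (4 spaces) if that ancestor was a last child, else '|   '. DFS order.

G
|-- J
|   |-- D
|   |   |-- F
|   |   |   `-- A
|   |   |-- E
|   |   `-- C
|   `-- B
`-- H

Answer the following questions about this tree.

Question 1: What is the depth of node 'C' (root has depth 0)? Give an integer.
Answer: 3

Derivation:
Path from root to C: G -> J -> D -> C
Depth = number of edges = 3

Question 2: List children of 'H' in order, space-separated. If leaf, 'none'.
Node H's children (from adjacency): (leaf)

Answer: none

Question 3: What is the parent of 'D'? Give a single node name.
Answer: J

Derivation:
Scan adjacency: D appears as child of J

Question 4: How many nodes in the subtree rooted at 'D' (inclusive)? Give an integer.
Answer: 5

Derivation:
Subtree rooted at D contains: A, C, D, E, F
Count = 5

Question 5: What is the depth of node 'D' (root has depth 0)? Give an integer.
Path from root to D: G -> J -> D
Depth = number of edges = 2

Answer: 2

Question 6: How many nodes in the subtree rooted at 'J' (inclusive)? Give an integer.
Subtree rooted at J contains: A, B, C, D, E, F, J
Count = 7

Answer: 7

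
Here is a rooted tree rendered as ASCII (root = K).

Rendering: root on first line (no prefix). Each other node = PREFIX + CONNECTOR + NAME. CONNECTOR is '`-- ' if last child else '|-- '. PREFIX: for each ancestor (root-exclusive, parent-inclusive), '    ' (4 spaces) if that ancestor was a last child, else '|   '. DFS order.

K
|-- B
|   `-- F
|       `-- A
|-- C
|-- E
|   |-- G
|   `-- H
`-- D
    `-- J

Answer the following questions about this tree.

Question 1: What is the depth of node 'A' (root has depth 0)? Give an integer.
Path from root to A: K -> B -> F -> A
Depth = number of edges = 3

Answer: 3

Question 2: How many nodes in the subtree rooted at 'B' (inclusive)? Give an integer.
Answer: 3

Derivation:
Subtree rooted at B contains: A, B, F
Count = 3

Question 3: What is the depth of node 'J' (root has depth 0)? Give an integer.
Answer: 2

Derivation:
Path from root to J: K -> D -> J
Depth = number of edges = 2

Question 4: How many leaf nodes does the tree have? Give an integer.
Leaves (nodes with no children): A, C, G, H, J

Answer: 5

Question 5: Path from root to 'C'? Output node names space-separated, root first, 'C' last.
Answer: K C

Derivation:
Walk down from root: K -> C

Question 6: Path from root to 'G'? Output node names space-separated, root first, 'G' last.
Answer: K E G

Derivation:
Walk down from root: K -> E -> G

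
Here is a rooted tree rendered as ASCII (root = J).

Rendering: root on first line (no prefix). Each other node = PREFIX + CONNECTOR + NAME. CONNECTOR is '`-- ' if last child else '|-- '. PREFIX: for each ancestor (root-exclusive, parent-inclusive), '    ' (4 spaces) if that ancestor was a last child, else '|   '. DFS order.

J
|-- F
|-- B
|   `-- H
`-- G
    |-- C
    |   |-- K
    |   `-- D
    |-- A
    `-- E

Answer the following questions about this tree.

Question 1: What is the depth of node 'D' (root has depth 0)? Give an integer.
Path from root to D: J -> G -> C -> D
Depth = number of edges = 3

Answer: 3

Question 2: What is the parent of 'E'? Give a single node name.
Scan adjacency: E appears as child of G

Answer: G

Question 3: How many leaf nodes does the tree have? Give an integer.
Answer: 6

Derivation:
Leaves (nodes with no children): A, D, E, F, H, K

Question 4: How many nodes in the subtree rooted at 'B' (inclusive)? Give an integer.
Answer: 2

Derivation:
Subtree rooted at B contains: B, H
Count = 2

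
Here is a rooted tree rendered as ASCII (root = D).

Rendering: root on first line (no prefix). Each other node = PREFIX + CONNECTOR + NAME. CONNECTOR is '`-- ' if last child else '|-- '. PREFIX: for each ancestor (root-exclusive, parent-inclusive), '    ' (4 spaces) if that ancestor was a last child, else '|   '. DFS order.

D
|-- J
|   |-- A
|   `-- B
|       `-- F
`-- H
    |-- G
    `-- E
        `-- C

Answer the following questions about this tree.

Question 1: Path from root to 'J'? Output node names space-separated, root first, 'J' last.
Answer: D J

Derivation:
Walk down from root: D -> J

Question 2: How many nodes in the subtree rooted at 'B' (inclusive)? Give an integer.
Answer: 2

Derivation:
Subtree rooted at B contains: B, F
Count = 2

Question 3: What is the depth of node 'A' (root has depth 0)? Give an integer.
Answer: 2

Derivation:
Path from root to A: D -> J -> A
Depth = number of edges = 2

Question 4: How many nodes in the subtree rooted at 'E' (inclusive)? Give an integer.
Answer: 2

Derivation:
Subtree rooted at E contains: C, E
Count = 2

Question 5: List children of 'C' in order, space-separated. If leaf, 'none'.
Answer: none

Derivation:
Node C's children (from adjacency): (leaf)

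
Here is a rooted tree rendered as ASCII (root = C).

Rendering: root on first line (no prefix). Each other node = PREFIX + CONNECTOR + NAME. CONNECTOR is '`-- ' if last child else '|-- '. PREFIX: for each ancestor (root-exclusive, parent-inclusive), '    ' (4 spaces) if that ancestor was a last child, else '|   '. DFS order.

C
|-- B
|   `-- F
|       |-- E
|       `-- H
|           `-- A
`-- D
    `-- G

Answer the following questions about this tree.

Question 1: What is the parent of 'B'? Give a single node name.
Scan adjacency: B appears as child of C

Answer: C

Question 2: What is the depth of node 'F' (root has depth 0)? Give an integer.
Path from root to F: C -> B -> F
Depth = number of edges = 2

Answer: 2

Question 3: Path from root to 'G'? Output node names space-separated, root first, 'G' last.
Answer: C D G

Derivation:
Walk down from root: C -> D -> G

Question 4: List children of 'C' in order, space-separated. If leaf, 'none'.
Node C's children (from adjacency): B, D

Answer: B D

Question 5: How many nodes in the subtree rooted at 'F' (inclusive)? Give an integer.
Subtree rooted at F contains: A, E, F, H
Count = 4

Answer: 4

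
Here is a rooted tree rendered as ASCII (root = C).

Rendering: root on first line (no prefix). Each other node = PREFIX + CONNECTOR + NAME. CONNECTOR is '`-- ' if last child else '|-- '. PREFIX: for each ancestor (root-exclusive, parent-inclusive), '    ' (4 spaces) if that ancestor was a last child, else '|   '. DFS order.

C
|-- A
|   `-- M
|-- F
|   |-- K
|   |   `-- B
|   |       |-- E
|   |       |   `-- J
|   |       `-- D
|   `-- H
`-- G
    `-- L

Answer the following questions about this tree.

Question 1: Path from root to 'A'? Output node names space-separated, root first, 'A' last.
Walk down from root: C -> A

Answer: C A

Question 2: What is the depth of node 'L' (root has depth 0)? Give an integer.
Answer: 2

Derivation:
Path from root to L: C -> G -> L
Depth = number of edges = 2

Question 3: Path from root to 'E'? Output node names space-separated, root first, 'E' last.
Answer: C F K B E

Derivation:
Walk down from root: C -> F -> K -> B -> E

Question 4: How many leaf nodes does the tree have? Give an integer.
Leaves (nodes with no children): D, H, J, L, M

Answer: 5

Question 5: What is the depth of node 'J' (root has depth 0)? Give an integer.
Path from root to J: C -> F -> K -> B -> E -> J
Depth = number of edges = 5

Answer: 5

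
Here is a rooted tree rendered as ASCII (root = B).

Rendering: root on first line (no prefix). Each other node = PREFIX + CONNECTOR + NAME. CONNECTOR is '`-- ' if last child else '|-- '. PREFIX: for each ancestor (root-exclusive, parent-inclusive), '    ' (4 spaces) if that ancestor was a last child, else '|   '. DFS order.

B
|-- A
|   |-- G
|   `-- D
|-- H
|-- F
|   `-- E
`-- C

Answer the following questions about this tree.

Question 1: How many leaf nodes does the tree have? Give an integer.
Leaves (nodes with no children): C, D, E, G, H

Answer: 5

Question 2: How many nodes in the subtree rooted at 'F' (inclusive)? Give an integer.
Answer: 2

Derivation:
Subtree rooted at F contains: E, F
Count = 2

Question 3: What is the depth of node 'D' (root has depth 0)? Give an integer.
Answer: 2

Derivation:
Path from root to D: B -> A -> D
Depth = number of edges = 2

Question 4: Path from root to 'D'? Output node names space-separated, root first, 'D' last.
Answer: B A D

Derivation:
Walk down from root: B -> A -> D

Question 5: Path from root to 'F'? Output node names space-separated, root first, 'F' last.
Answer: B F

Derivation:
Walk down from root: B -> F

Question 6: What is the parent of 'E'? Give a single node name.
Answer: F

Derivation:
Scan adjacency: E appears as child of F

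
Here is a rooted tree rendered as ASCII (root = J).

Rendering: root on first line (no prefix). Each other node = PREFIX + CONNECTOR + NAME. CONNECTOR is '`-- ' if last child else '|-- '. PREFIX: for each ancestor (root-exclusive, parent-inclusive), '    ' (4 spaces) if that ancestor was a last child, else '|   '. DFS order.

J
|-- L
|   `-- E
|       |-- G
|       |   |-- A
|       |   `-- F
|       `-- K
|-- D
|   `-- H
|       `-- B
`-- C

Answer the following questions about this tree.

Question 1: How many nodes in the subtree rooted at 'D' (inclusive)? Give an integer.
Answer: 3

Derivation:
Subtree rooted at D contains: B, D, H
Count = 3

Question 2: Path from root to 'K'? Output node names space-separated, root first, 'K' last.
Answer: J L E K

Derivation:
Walk down from root: J -> L -> E -> K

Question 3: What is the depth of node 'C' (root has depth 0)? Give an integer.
Answer: 1

Derivation:
Path from root to C: J -> C
Depth = number of edges = 1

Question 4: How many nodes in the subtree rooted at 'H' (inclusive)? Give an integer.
Subtree rooted at H contains: B, H
Count = 2

Answer: 2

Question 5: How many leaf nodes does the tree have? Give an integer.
Leaves (nodes with no children): A, B, C, F, K

Answer: 5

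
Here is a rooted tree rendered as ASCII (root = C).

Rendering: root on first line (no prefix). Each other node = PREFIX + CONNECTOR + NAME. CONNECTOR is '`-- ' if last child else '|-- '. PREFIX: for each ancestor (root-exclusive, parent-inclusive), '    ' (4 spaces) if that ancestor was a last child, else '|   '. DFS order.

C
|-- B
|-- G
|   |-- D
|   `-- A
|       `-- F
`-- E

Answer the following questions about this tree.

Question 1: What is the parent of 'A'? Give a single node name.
Answer: G

Derivation:
Scan adjacency: A appears as child of G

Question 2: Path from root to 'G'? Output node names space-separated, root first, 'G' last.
Walk down from root: C -> G

Answer: C G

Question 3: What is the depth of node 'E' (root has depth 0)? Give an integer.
Answer: 1

Derivation:
Path from root to E: C -> E
Depth = number of edges = 1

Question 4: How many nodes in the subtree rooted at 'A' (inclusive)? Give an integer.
Subtree rooted at A contains: A, F
Count = 2

Answer: 2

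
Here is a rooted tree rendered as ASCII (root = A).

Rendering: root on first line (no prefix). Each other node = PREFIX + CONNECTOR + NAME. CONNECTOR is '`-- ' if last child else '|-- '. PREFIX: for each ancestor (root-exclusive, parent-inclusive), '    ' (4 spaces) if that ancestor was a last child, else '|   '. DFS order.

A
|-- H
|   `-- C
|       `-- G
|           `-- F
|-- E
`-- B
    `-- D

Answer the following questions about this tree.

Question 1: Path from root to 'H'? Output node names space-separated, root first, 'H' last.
Walk down from root: A -> H

Answer: A H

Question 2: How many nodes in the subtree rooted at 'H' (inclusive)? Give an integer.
Subtree rooted at H contains: C, F, G, H
Count = 4

Answer: 4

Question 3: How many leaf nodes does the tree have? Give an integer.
Answer: 3

Derivation:
Leaves (nodes with no children): D, E, F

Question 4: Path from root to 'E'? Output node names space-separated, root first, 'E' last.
Walk down from root: A -> E

Answer: A E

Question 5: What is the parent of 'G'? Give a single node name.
Scan adjacency: G appears as child of C

Answer: C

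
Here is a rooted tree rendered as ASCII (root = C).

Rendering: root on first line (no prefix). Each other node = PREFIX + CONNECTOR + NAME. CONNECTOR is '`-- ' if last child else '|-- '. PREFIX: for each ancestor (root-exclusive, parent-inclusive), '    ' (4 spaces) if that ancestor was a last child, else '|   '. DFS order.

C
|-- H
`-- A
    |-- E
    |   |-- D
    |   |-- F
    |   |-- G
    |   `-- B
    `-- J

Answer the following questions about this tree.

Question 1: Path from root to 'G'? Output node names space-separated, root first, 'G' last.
Walk down from root: C -> A -> E -> G

Answer: C A E G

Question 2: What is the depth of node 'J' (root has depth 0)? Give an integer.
Answer: 2

Derivation:
Path from root to J: C -> A -> J
Depth = number of edges = 2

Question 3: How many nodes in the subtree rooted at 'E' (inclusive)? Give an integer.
Answer: 5

Derivation:
Subtree rooted at E contains: B, D, E, F, G
Count = 5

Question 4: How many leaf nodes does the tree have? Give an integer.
Leaves (nodes with no children): B, D, F, G, H, J

Answer: 6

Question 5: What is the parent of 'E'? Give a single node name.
Scan adjacency: E appears as child of A

Answer: A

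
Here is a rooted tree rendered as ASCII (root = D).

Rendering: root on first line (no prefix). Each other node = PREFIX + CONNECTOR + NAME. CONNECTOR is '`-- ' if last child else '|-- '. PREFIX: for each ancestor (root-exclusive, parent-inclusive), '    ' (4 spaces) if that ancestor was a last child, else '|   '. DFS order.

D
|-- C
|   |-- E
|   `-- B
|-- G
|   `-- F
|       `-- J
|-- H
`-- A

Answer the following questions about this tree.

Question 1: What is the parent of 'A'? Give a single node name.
Scan adjacency: A appears as child of D

Answer: D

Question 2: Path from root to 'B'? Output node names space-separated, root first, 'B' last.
Walk down from root: D -> C -> B

Answer: D C B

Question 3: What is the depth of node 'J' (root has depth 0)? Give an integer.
Answer: 3

Derivation:
Path from root to J: D -> G -> F -> J
Depth = number of edges = 3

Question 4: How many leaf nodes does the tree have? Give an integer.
Leaves (nodes with no children): A, B, E, H, J

Answer: 5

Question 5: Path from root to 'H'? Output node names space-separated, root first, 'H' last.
Answer: D H

Derivation:
Walk down from root: D -> H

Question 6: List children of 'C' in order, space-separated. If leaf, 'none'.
Node C's children (from adjacency): E, B

Answer: E B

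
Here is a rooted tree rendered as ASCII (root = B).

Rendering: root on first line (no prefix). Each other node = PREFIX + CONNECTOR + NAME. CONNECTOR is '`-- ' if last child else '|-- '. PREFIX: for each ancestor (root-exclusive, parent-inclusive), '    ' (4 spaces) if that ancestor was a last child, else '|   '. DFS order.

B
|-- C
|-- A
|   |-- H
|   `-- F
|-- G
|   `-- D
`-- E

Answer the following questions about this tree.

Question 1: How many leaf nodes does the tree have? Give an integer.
Leaves (nodes with no children): C, D, E, F, H

Answer: 5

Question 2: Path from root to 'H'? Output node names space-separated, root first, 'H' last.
Answer: B A H

Derivation:
Walk down from root: B -> A -> H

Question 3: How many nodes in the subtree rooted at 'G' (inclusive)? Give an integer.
Subtree rooted at G contains: D, G
Count = 2

Answer: 2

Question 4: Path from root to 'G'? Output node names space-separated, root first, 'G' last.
Answer: B G

Derivation:
Walk down from root: B -> G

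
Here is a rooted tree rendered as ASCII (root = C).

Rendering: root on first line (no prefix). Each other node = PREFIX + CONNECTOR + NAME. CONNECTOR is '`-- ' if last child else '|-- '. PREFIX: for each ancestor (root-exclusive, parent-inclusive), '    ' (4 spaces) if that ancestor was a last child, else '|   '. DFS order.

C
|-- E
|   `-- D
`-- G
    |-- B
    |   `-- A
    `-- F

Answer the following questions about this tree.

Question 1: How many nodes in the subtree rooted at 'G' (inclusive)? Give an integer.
Answer: 4

Derivation:
Subtree rooted at G contains: A, B, F, G
Count = 4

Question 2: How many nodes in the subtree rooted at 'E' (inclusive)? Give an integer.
Answer: 2

Derivation:
Subtree rooted at E contains: D, E
Count = 2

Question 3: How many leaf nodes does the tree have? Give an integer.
Answer: 3

Derivation:
Leaves (nodes with no children): A, D, F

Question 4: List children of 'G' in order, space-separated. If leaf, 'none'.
Node G's children (from adjacency): B, F

Answer: B F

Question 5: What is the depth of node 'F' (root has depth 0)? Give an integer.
Answer: 2

Derivation:
Path from root to F: C -> G -> F
Depth = number of edges = 2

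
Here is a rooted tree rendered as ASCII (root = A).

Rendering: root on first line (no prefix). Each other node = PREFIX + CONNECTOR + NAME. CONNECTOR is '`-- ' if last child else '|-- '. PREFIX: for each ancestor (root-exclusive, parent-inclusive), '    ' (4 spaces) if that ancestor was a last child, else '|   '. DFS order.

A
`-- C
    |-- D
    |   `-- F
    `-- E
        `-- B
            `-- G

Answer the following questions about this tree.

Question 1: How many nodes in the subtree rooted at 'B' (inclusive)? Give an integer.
Answer: 2

Derivation:
Subtree rooted at B contains: B, G
Count = 2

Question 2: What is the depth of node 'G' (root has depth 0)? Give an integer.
Path from root to G: A -> C -> E -> B -> G
Depth = number of edges = 4

Answer: 4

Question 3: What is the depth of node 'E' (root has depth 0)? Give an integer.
Answer: 2

Derivation:
Path from root to E: A -> C -> E
Depth = number of edges = 2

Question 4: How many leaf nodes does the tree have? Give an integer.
Answer: 2

Derivation:
Leaves (nodes with no children): F, G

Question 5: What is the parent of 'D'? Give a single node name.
Answer: C

Derivation:
Scan adjacency: D appears as child of C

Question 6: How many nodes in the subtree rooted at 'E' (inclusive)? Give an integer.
Subtree rooted at E contains: B, E, G
Count = 3

Answer: 3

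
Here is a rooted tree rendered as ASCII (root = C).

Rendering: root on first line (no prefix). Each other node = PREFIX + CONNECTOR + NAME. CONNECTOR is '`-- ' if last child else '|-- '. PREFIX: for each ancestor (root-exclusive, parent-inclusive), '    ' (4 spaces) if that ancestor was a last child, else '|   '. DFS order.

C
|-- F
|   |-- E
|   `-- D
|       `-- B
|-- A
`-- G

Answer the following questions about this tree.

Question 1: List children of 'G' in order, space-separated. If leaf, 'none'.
Node G's children (from adjacency): (leaf)

Answer: none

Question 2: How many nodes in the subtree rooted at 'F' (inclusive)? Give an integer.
Answer: 4

Derivation:
Subtree rooted at F contains: B, D, E, F
Count = 4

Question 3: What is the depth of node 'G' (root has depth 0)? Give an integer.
Answer: 1

Derivation:
Path from root to G: C -> G
Depth = number of edges = 1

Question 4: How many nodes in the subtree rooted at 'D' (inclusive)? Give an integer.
Subtree rooted at D contains: B, D
Count = 2

Answer: 2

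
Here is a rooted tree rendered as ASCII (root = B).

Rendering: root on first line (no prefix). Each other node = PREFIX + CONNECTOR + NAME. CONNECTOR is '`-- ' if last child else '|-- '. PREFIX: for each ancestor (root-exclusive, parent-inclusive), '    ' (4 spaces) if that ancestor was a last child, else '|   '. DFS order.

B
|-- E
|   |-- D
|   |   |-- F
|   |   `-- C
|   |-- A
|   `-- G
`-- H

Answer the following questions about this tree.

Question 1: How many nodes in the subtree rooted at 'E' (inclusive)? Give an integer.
Answer: 6

Derivation:
Subtree rooted at E contains: A, C, D, E, F, G
Count = 6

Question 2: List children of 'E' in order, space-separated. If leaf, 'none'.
Answer: D A G

Derivation:
Node E's children (from adjacency): D, A, G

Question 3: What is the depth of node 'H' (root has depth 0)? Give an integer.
Path from root to H: B -> H
Depth = number of edges = 1

Answer: 1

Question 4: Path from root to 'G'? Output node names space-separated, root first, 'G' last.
Walk down from root: B -> E -> G

Answer: B E G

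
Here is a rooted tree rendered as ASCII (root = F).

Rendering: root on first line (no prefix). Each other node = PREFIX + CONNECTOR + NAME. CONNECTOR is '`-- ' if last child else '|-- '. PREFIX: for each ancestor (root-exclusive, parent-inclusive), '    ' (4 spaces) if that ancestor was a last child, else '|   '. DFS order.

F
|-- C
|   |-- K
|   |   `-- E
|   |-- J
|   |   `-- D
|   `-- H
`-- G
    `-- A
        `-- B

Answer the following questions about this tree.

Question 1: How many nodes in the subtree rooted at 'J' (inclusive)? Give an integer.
Subtree rooted at J contains: D, J
Count = 2

Answer: 2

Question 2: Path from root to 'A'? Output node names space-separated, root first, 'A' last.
Walk down from root: F -> G -> A

Answer: F G A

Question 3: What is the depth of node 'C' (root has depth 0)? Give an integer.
Answer: 1

Derivation:
Path from root to C: F -> C
Depth = number of edges = 1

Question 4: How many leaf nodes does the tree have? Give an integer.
Answer: 4

Derivation:
Leaves (nodes with no children): B, D, E, H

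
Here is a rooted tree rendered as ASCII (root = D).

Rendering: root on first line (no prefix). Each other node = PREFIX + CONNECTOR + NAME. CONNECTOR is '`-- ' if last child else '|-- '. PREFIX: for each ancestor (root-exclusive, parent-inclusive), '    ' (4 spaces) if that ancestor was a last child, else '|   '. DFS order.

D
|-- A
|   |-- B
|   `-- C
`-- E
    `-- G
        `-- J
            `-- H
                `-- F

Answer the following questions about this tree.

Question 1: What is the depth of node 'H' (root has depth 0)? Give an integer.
Answer: 4

Derivation:
Path from root to H: D -> E -> G -> J -> H
Depth = number of edges = 4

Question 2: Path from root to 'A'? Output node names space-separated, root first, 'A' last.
Answer: D A

Derivation:
Walk down from root: D -> A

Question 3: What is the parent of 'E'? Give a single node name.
Scan adjacency: E appears as child of D

Answer: D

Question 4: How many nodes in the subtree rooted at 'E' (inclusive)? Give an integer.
Subtree rooted at E contains: E, F, G, H, J
Count = 5

Answer: 5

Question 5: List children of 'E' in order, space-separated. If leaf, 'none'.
Node E's children (from adjacency): G

Answer: G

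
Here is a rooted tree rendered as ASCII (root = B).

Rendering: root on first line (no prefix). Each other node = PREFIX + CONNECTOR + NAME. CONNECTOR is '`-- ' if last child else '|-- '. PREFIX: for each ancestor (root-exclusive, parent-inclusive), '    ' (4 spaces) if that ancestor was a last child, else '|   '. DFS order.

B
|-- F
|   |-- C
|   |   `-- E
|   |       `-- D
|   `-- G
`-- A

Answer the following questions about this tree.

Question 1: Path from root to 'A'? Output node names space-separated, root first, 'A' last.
Answer: B A

Derivation:
Walk down from root: B -> A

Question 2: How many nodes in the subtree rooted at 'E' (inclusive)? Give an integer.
Answer: 2

Derivation:
Subtree rooted at E contains: D, E
Count = 2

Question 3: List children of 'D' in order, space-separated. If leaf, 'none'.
Answer: none

Derivation:
Node D's children (from adjacency): (leaf)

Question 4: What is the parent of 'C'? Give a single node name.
Answer: F

Derivation:
Scan adjacency: C appears as child of F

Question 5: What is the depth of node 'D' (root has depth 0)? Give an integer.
Path from root to D: B -> F -> C -> E -> D
Depth = number of edges = 4

Answer: 4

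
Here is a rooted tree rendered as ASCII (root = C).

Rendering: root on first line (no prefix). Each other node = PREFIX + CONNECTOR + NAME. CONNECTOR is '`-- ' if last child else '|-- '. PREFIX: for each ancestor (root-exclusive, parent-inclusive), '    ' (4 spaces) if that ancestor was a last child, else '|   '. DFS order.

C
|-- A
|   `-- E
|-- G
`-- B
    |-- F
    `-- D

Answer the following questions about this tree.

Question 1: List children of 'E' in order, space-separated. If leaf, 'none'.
Answer: none

Derivation:
Node E's children (from adjacency): (leaf)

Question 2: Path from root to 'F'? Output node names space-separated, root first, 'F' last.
Answer: C B F

Derivation:
Walk down from root: C -> B -> F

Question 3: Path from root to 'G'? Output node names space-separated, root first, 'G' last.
Answer: C G

Derivation:
Walk down from root: C -> G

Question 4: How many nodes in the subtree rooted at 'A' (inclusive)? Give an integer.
Answer: 2

Derivation:
Subtree rooted at A contains: A, E
Count = 2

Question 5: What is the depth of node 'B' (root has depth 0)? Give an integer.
Path from root to B: C -> B
Depth = number of edges = 1

Answer: 1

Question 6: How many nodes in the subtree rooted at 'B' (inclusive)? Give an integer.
Subtree rooted at B contains: B, D, F
Count = 3

Answer: 3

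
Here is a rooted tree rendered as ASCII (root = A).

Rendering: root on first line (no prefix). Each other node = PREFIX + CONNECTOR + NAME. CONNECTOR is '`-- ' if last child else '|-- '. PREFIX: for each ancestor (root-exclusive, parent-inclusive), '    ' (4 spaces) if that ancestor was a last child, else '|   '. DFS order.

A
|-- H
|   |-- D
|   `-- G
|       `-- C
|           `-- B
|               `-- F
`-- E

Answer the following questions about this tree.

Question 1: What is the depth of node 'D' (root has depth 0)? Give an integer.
Path from root to D: A -> H -> D
Depth = number of edges = 2

Answer: 2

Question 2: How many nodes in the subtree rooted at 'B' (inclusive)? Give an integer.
Answer: 2

Derivation:
Subtree rooted at B contains: B, F
Count = 2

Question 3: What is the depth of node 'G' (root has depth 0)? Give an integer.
Answer: 2

Derivation:
Path from root to G: A -> H -> G
Depth = number of edges = 2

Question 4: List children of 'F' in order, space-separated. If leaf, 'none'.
Node F's children (from adjacency): (leaf)

Answer: none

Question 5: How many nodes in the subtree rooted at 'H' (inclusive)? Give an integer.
Answer: 6

Derivation:
Subtree rooted at H contains: B, C, D, F, G, H
Count = 6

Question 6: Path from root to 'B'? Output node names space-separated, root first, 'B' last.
Walk down from root: A -> H -> G -> C -> B

Answer: A H G C B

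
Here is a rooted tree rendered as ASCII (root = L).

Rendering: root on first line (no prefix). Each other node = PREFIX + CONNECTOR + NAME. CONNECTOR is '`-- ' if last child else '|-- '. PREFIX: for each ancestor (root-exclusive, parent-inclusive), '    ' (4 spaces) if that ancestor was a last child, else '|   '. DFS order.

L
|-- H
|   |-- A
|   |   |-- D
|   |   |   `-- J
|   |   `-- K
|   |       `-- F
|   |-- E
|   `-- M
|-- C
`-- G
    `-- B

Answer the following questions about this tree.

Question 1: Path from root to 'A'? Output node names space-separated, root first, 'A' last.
Walk down from root: L -> H -> A

Answer: L H A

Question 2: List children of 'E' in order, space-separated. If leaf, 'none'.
Node E's children (from adjacency): (leaf)

Answer: none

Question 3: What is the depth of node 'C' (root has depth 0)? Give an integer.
Answer: 1

Derivation:
Path from root to C: L -> C
Depth = number of edges = 1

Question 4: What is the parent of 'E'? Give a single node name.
Scan adjacency: E appears as child of H

Answer: H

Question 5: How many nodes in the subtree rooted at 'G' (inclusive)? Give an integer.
Answer: 2

Derivation:
Subtree rooted at G contains: B, G
Count = 2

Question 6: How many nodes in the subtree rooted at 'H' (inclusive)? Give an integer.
Answer: 8

Derivation:
Subtree rooted at H contains: A, D, E, F, H, J, K, M
Count = 8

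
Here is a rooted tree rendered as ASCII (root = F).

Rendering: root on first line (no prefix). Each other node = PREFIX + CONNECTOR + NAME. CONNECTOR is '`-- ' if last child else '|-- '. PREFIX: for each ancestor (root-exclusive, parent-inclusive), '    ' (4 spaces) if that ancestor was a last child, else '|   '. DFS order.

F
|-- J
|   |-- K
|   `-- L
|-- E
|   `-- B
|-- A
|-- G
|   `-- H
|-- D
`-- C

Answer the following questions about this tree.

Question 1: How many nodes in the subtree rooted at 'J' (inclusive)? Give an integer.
Answer: 3

Derivation:
Subtree rooted at J contains: J, K, L
Count = 3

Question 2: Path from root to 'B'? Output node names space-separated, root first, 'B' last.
Walk down from root: F -> E -> B

Answer: F E B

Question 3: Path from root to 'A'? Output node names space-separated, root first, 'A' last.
Walk down from root: F -> A

Answer: F A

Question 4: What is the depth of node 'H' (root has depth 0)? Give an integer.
Path from root to H: F -> G -> H
Depth = number of edges = 2

Answer: 2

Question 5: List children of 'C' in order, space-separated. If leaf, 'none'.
Answer: none

Derivation:
Node C's children (from adjacency): (leaf)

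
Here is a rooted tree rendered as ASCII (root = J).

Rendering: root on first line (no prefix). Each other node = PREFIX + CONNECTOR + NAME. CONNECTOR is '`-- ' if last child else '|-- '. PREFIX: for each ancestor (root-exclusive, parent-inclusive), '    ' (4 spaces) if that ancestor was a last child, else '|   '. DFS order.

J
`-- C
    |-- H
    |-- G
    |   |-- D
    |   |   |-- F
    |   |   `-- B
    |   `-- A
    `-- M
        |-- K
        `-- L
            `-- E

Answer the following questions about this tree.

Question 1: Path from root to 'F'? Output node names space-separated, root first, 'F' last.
Walk down from root: J -> C -> G -> D -> F

Answer: J C G D F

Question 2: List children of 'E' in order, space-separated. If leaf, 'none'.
Answer: none

Derivation:
Node E's children (from adjacency): (leaf)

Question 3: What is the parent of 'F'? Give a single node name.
Scan adjacency: F appears as child of D

Answer: D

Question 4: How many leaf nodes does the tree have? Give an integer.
Leaves (nodes with no children): A, B, E, F, H, K

Answer: 6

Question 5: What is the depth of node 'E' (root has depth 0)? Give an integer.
Path from root to E: J -> C -> M -> L -> E
Depth = number of edges = 4

Answer: 4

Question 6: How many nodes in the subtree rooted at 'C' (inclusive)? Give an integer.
Subtree rooted at C contains: A, B, C, D, E, F, G, H, K, L, M
Count = 11

Answer: 11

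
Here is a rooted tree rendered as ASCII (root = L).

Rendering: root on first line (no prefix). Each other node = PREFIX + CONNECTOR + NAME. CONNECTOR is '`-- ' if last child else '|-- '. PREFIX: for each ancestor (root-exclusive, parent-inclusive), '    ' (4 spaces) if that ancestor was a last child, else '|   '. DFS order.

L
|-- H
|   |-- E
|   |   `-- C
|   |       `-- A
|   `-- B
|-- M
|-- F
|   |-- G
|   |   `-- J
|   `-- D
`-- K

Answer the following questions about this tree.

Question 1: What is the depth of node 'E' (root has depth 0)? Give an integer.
Answer: 2

Derivation:
Path from root to E: L -> H -> E
Depth = number of edges = 2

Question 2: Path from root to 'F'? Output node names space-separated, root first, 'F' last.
Answer: L F

Derivation:
Walk down from root: L -> F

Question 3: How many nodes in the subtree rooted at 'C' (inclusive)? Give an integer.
Answer: 2

Derivation:
Subtree rooted at C contains: A, C
Count = 2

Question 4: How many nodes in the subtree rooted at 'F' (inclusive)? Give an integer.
Answer: 4

Derivation:
Subtree rooted at F contains: D, F, G, J
Count = 4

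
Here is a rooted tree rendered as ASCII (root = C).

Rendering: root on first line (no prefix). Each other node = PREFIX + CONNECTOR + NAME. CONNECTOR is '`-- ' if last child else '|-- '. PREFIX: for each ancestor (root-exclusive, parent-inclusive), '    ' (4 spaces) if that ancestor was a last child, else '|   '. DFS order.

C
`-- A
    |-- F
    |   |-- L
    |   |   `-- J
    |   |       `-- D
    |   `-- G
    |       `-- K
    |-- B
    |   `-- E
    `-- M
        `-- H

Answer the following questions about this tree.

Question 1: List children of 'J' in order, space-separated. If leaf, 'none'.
Node J's children (from adjacency): D

Answer: D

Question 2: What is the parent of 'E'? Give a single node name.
Scan adjacency: E appears as child of B

Answer: B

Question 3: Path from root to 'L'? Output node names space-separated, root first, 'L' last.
Walk down from root: C -> A -> F -> L

Answer: C A F L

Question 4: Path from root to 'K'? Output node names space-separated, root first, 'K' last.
Walk down from root: C -> A -> F -> G -> K

Answer: C A F G K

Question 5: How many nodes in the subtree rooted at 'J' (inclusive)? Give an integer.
Subtree rooted at J contains: D, J
Count = 2

Answer: 2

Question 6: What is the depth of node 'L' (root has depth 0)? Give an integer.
Path from root to L: C -> A -> F -> L
Depth = number of edges = 3

Answer: 3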